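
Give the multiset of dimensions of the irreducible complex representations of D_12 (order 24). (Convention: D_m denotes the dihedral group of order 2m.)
Dimensions: 1, 1, 1, 1, 2, 2, 2, 2, 2

Reasoning: There are 9 irreducibles (= number of conjugacy classes). Their dimensions d_i satisfy sum d_i^2 = |G| = 24: 1 + 1 + 1 + 1 + 4 + 4 + 4 + 4 + 4 = 24.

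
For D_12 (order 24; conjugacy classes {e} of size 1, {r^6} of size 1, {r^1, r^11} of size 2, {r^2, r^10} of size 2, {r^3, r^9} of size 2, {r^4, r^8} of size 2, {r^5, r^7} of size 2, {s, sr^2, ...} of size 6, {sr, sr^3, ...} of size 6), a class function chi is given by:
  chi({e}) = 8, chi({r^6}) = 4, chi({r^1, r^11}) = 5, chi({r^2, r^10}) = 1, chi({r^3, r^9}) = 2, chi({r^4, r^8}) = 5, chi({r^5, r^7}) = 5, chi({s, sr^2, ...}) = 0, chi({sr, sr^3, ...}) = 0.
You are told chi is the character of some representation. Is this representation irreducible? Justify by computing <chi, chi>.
Not irreducible (reducible): <chi, chi> = 10 > 1.

Reasoning: <chi, chi> = (1/|G|) sum_C |C| * |chi(C)|^2 = (1/24)[1*|8|^2 + 1*|4|^2 + 2*|5|^2 + 2*|1|^2 + 2*|2|^2 + 2*|5|^2 + 2*|5|^2 + 6*|0|^2 + 6*|0|^2]
  = (1/24)[(64) + (16) + (50) + (2) + (8) + (50) + (50) + (0) + (0)] = 240/24 = 10.
A character is irreducible iff <chi, chi> = 1, so this representation is reducible.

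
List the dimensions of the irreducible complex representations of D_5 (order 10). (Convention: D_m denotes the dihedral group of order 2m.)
Dimensions: 1, 1, 2, 2

Explanation: There are 4 irreducibles (= number of conjugacy classes). Their dimensions d_i satisfy sum d_i^2 = |G| = 10: 1 + 1 + 4 + 4 = 10.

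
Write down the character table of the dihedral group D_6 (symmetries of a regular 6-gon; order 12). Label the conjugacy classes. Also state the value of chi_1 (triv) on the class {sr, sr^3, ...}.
Conjugacy classes: {e} of size 1, {r^3} of size 1, {r^1, r^5} of size 2, {r^2, r^4} of size 2, {s, sr^2, ...} of size 3, {sr, sr^3, ...} of size 3.
Character table:
  irrep \ class              {e} (size 1)  {r^3} (size 1)  {r^1, r^5} (size 2)  {r^2, r^4} (size 2)  {s, sr^2, ...} (size 3)  {sr, sr^3, ...} (size 3)
  chi_1 (triv)               1             1               1                    1                    1                        1                       
  chi_2 (sign: r->1, s->-1)  1             1               1                    1                    -1                       -1                      
  chi_3 (r->-1, s->1)        1             -1              -1                   1                    1                        -1                      
  chi_4 (r->-1, s->-1)       1             -1              -1                   1                    -1                       1                       
  chi_5 (2d, j=1)            2             -2              1                    -1                   0                        0                       
  chi_6 (2d, j=2)            2             2               -1                   -1                   0                        0                       

Spot check: chi_1 (triv) on {sr, sr^3, ...} = 1.

Why: D_6 has order 2*6 = 12 with 6 conjugacy classes, hence 6 irreducibles. Sum of squared dims 1 + 1 + 1 + 1 + 4 + 4 = 12 = |G|. Linear characters come from the abelianisation; the 2-dimensional irreps have character r^k -> 2*cos(2*pi*j*k/6), reflections -> 0.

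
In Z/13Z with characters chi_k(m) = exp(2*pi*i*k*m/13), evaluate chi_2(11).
chi_2(11) = zeta_13^22 = exp(-8*I*pi/13)

Why: chi_2(11) = zeta_13^(2*11) = zeta_13^22. Since zeta_13^13 = 1, this equals zeta_13^9 = exp(2*pi*i*9/13) = exp(-8*I*pi/13).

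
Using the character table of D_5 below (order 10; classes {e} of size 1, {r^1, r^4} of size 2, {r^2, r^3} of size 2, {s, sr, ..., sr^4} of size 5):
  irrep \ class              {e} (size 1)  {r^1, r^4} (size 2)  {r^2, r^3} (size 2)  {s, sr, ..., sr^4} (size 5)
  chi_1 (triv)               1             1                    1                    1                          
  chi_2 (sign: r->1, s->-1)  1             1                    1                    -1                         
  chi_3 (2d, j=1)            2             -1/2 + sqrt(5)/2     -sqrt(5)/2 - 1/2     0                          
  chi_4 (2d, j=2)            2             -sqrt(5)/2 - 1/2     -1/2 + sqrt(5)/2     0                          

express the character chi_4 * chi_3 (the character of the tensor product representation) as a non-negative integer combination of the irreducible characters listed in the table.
chi_4 tensor chi_3 = chi_3 + chi_4 (all other irreducibles have multiplicity 0).

Derivation: The character of a tensor product is the pointwise product (chi_4 * chi_3)(C) = chi_4(C) * chi_3(C):
  {e}: (2)*(2), {r^1, r^4}: (-sqrt(5)/2 - 1/2)*(-1/2 + sqrt(5)/2), {r^2, r^3}: (-1/2 + sqrt(5)/2)*(-sqrt(5)/2 - 1/2), {s, sr, ..., sr^4}: (0)*(0)
so (chi_4 * chi_3) takes values
  {e} -> 4, {r^1, r^4} -> -1, {r^2, r^3} -> -1, {s, sr, ..., sr^4} -> 0.
Now take the inner product of this character with each irreducible chi from the table, <chi_4*chi_3, chi> = (1/10) sum_C |C| (chi_4*chi_3)(C) conj(chi(C)):
  <chi_4*chi_3, chi_1> = (1/10)[1*(4)*conj(1) + 2*(-1)*conj(1) + 2*(-1)*conj(1) + 5*(0)*conj(1)]
      = (1/10)[(4) + (-2) + (-2) + (0)] = 0/10 = 0
  <chi_4*chi_3, chi_2> = (1/10)[1*(4)*conj(1) + 2*(-1)*conj(1) + 2*(-1)*conj(1) + 5*(0)*conj(-1)]
      = (1/10)[(4) + (-2) + (-2) + (0)] = 0/10 = 0
  <chi_4*chi_3, chi_3> = (1/10)[1*(4)*conj(2) + 2*(-1)*conj(-1/2 + sqrt(5)/2) + 2*(-1)*conj(-sqrt(5)/2 - 1/2) + 5*(0)*conj(0)]
      = (1/10)[(8) + (1 - sqrt(5)) + (1 + sqrt(5)) + (0)] = 10/10 = 1
  <chi_4*chi_3, chi_4> = (1/10)[1*(4)*conj(2) + 2*(-1)*conj(-sqrt(5)/2 - 1/2) + 2*(-1)*conj(-1/2 + sqrt(5)/2) + 5*(0)*conj(0)]
      = (1/10)[(8) + (1 + sqrt(5)) + (1 - sqrt(5)) + (0)] = 10/10 = 1
Hence the multiplicities are chi_3: 1, chi_4: 1. Dimension check: dim(chi_4)*dim(chi_3) = 2*2 = 4 and sum (mult * dim) = 1*2 + 1*2 = 4.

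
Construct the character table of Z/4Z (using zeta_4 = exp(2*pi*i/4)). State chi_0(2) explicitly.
Character table of Z/4Z (irreps indexed chi_0,...,chi_3 with chi_k(m) = zeta_4^(k*m), zeta_4 = exp(2*pi*i/4)):
  irrep \ class  {0} (size 1)  {1} (size 1)  {2} (size 1)  {3} (size 1)
  chi_0          1             1             1             1           
  chi_1          1             I             -1            -I          
  chi_2          1             -1            1             -1          
  chi_3          1             -I            -1            I           

Spot check: chi_0(2) = zeta_4^(0*2) = zeta_4^0 = 1.

Derivation: Z/4Z is abelian, so all 4 irreducible complex representations are 1-dimensional. They are given by chi_k(m) = zeta_4^(k*m) for k = 0,...,3. Row orthogonality: sum_m chi_k(m) conj(chi_l(m)) = 4 * [k = l].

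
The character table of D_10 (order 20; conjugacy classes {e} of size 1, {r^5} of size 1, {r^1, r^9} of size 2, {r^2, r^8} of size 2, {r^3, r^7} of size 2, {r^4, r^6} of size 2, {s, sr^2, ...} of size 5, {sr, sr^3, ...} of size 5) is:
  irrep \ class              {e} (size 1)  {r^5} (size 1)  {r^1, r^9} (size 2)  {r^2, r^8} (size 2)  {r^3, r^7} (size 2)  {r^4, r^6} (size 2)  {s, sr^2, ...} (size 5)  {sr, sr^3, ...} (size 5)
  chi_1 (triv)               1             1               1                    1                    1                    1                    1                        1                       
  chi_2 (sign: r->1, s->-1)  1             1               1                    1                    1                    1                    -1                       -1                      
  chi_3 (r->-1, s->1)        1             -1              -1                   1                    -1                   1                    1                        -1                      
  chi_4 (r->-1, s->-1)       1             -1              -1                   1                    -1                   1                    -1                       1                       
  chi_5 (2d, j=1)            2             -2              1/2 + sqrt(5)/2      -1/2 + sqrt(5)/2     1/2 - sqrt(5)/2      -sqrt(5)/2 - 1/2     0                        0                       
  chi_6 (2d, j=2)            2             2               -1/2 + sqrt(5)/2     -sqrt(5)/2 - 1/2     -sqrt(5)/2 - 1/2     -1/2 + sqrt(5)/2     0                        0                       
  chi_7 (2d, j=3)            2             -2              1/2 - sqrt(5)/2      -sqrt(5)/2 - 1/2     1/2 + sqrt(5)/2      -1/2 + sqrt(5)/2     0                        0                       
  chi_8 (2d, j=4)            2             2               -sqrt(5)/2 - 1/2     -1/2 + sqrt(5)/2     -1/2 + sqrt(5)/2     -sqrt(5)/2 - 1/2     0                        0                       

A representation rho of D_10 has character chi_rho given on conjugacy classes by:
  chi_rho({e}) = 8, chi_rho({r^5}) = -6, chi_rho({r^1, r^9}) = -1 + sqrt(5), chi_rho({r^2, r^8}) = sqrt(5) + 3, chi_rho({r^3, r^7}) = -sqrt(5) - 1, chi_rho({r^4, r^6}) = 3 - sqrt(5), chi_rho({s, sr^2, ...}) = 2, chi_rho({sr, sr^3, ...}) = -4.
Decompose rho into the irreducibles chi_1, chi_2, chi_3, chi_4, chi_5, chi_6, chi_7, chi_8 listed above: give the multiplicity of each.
Multiplicities: chi_1: 0, chi_2: 1, chi_3: 3, chi_4: 0, chi_5: 2, chi_6: 0, chi_7: 0, chi_8: 0.

Proof sketch: Use <chi_rho, chi> = (1/|G|) sum_C |C| * chi_rho(C) * conj(chi(C)) with |G| = 20 for each irreducible chi in the table:
  <chi_rho, chi_1> = (1/20)[1*(8)*conj(1) + 1*(-6)*conj(1) + 2*(-1 + sqrt(5))*conj(1) + 2*(sqrt(5) + 3)*conj(1) + 2*(-sqrt(5) - 1)*conj(1) + 2*(3 - sqrt(5))*conj(1) + 5*(2)*conj(1) + 5*(-4)*conj(1)]
      = (1/20)[(8) + (-6) + (-2 + 2*sqrt(5)) + (2*sqrt(5) + 6) + (-2*sqrt(5) - 2) + (6 - 2*sqrt(5)) + (10) + (-20)] = 0/20 = 0
  <chi_rho, chi_2> = (1/20)[1*(8)*conj(1) + 1*(-6)*conj(1) + 2*(-1 + sqrt(5))*conj(1) + 2*(sqrt(5) + 3)*conj(1) + 2*(-sqrt(5) - 1)*conj(1) + 2*(3 - sqrt(5))*conj(1) + 5*(2)*conj(-1) + 5*(-4)*conj(-1)]
      = (1/20)[(8) + (-6) + (-2 + 2*sqrt(5)) + (2*sqrt(5) + 6) + (-2*sqrt(5) - 2) + (6 - 2*sqrt(5)) + (-10) + (20)] = 20/20 = 1
  <chi_rho, chi_3> = (1/20)[1*(8)*conj(1) + 1*(-6)*conj(-1) + 2*(-1 + sqrt(5))*conj(-1) + 2*(sqrt(5) + 3)*conj(1) + 2*(-sqrt(5) - 1)*conj(-1) + 2*(3 - sqrt(5))*conj(1) + 5*(2)*conj(1) + 5*(-4)*conj(-1)]
      = (1/20)[(8) + (6) + (2 - 2*sqrt(5)) + (2*sqrt(5) + 6) + (2 + 2*sqrt(5)) + (6 - 2*sqrt(5)) + (10) + (20)] = 60/20 = 3
  <chi_rho, chi_4> = (1/20)[1*(8)*conj(1) + 1*(-6)*conj(-1) + 2*(-1 + sqrt(5))*conj(-1) + 2*(sqrt(5) + 3)*conj(1) + 2*(-sqrt(5) - 1)*conj(-1) + 2*(3 - sqrt(5))*conj(1) + 5*(2)*conj(-1) + 5*(-4)*conj(1)]
      = (1/20)[(8) + (6) + (2 - 2*sqrt(5)) + (2*sqrt(5) + 6) + (2 + 2*sqrt(5)) + (6 - 2*sqrt(5)) + (-10) + (-20)] = 0/20 = 0
  <chi_rho, chi_5> = (1/20)[1*(8)*conj(2) + 1*(-6)*conj(-2) + 2*(-1 + sqrt(5))*conj(1/2 + sqrt(5)/2) + 2*(sqrt(5) + 3)*conj(-1/2 + sqrt(5)/2) + 2*(-sqrt(5) - 1)*conj(1/2 - sqrt(5)/2) + 2*(3 - sqrt(5))*conj(-sqrt(5)/2 - 1/2) + 5*(2)*conj(0) + 5*(-4)*conj(0)]
      = (1/20)[(16) + (12) + (4) + (2 + 2*sqrt(5)) + (4) + (2 - 2*sqrt(5)) + (0) + (0)] = 40/20 = 2
  <chi_rho, chi_6> = (1/20)[1*(8)*conj(2) + 1*(-6)*conj(2) + 2*(-1 + sqrt(5))*conj(-1/2 + sqrt(5)/2) + 2*(sqrt(5) + 3)*conj(-sqrt(5)/2 - 1/2) + 2*(-sqrt(5) - 1)*conj(-sqrt(5)/2 - 1/2) + 2*(3 - sqrt(5))*conj(-1/2 + sqrt(5)/2) + 5*(2)*conj(0) + 5*(-4)*conj(0)]
      = (1/20)[(16) + (-12) + (6 - 2*sqrt(5)) + (-4*sqrt(5) - 8) + (2*sqrt(5) + 6) + (-8 + 4*sqrt(5)) + (0) + (0)] = 0/20 = 0
  <chi_rho, chi_7> = (1/20)[1*(8)*conj(2) + 1*(-6)*conj(-2) + 2*(-1 + sqrt(5))*conj(1/2 - sqrt(5)/2) + 2*(sqrt(5) + 3)*conj(-sqrt(5)/2 - 1/2) + 2*(-sqrt(5) - 1)*conj(1/2 + sqrt(5)/2) + 2*(3 - sqrt(5))*conj(-1/2 + sqrt(5)/2) + 5*(2)*conj(0) + 5*(-4)*conj(0)]
      = (1/20)[(16) + (12) + (-6 + 2*sqrt(5)) + (-4*sqrt(5) - 8) + (-6 - 2*sqrt(5)) + (-8 + 4*sqrt(5)) + (0) + (0)] = 0/20 = 0
  <chi_rho, chi_8> = (1/20)[1*(8)*conj(2) + 1*(-6)*conj(2) + 2*(-1 + sqrt(5))*conj(-sqrt(5)/2 - 1/2) + 2*(sqrt(5) + 3)*conj(-1/2 + sqrt(5)/2) + 2*(-sqrt(5) - 1)*conj(-1/2 + sqrt(5)/2) + 2*(3 - sqrt(5))*conj(-sqrt(5)/2 - 1/2) + 5*(2)*conj(0) + 5*(-4)*conj(0)]
      = (1/20)[(16) + (-12) + (-4) + (2 + 2*sqrt(5)) + (-4) + (2 - 2*sqrt(5)) + (0) + (0)] = 0/20 = 0
Dimension check: dim(rho) = sum (mult * dim) = 0*1 + 1*1 + 3*1 + 0*1 + 2*2 + 0*2 + 0*2 + 0*2 = 8 = chi_rho(e) = 8.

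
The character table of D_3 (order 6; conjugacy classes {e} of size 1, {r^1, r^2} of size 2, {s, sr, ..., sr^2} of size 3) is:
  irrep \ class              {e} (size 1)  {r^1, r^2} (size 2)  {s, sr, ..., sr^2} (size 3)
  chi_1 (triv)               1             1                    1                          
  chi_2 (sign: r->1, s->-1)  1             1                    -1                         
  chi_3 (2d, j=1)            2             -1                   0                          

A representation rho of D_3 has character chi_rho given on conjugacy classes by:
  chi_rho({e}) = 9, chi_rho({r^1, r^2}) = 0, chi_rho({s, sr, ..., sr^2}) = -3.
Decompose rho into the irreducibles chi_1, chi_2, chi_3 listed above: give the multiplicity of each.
Multiplicities: chi_1: 0, chi_2: 3, chi_3: 3.

Explanation: Use <chi_rho, chi> = (1/|G|) sum_C |C| * chi_rho(C) * conj(chi(C)) with |G| = 6 for each irreducible chi in the table:
  <chi_rho, chi_1> = (1/6)[1*(9)*conj(1) + 2*(0)*conj(1) + 3*(-3)*conj(1)]
      = (1/6)[(9) + (0) + (-9)] = 0/6 = 0
  <chi_rho, chi_2> = (1/6)[1*(9)*conj(1) + 2*(0)*conj(1) + 3*(-3)*conj(-1)]
      = (1/6)[(9) + (0) + (9)] = 18/6 = 3
  <chi_rho, chi_3> = (1/6)[1*(9)*conj(2) + 2*(0)*conj(-1) + 3*(-3)*conj(0)]
      = (1/6)[(18) + (0) + (0)] = 18/6 = 3
Dimension check: dim(rho) = sum (mult * dim) = 0*1 + 3*1 + 3*2 = 9 = chi_rho(e) = 9.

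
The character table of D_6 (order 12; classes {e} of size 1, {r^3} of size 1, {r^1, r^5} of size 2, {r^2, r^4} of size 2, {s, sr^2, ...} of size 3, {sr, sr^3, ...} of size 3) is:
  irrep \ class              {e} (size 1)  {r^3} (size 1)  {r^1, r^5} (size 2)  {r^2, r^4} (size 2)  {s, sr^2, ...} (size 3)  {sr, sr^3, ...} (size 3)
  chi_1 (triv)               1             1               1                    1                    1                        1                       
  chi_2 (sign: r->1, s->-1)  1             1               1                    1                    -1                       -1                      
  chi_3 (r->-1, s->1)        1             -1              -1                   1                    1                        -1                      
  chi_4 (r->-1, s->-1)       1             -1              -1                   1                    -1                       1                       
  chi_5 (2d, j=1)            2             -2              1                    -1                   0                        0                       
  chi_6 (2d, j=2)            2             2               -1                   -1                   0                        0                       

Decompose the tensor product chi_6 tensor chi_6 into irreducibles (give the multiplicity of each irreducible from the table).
chi_6 tensor chi_6 = chi_1 + chi_2 + chi_6 (all other irreducibles have multiplicity 0).

Reasoning: The character of a tensor product is the pointwise product (chi_6 * chi_6)(C) = chi_6(C) * chi_6(C):
  {e}: (2)*(2), {r^3}: (2)*(2), {r^1, r^5}: (-1)*(-1), {r^2, r^4}: (-1)*(-1), {s, sr^2, ...}: (0)*(0), {sr, sr^3, ...}: (0)*(0)
so (chi_6 * chi_6) takes values
  {e} -> 4, {r^3} -> 4, {r^1, r^5} -> 1, {r^2, r^4} -> 1, {s, sr^2, ...} -> 0, {sr, sr^3, ...} -> 0.
Now take the inner product of this character with each irreducible chi from the table, <chi_6*chi_6, chi> = (1/12) sum_C |C| (chi_6*chi_6)(C) conj(chi(C)):
  <chi_6*chi_6, chi_1> = (1/12)[1*(4)*conj(1) + 1*(4)*conj(1) + 2*(1)*conj(1) + 2*(1)*conj(1) + 3*(0)*conj(1) + 3*(0)*conj(1)]
      = (1/12)[(4) + (4) + (2) + (2) + (0) + (0)] = 12/12 = 1
  <chi_6*chi_6, chi_2> = (1/12)[1*(4)*conj(1) + 1*(4)*conj(1) + 2*(1)*conj(1) + 2*(1)*conj(1) + 3*(0)*conj(-1) + 3*(0)*conj(-1)]
      = (1/12)[(4) + (4) + (2) + (2) + (0) + (0)] = 12/12 = 1
  <chi_6*chi_6, chi_3> = (1/12)[1*(4)*conj(1) + 1*(4)*conj(-1) + 2*(1)*conj(-1) + 2*(1)*conj(1) + 3*(0)*conj(1) + 3*(0)*conj(-1)]
      = (1/12)[(4) + (-4) + (-2) + (2) + (0) + (0)] = 0/12 = 0
  <chi_6*chi_6, chi_4> = (1/12)[1*(4)*conj(1) + 1*(4)*conj(-1) + 2*(1)*conj(-1) + 2*(1)*conj(1) + 3*(0)*conj(-1) + 3*(0)*conj(1)]
      = (1/12)[(4) + (-4) + (-2) + (2) + (0) + (0)] = 0/12 = 0
  <chi_6*chi_6, chi_5> = (1/12)[1*(4)*conj(2) + 1*(4)*conj(-2) + 2*(1)*conj(1) + 2*(1)*conj(-1) + 3*(0)*conj(0) + 3*(0)*conj(0)]
      = (1/12)[(8) + (-8) + (2) + (-2) + (0) + (0)] = 0/12 = 0
  <chi_6*chi_6, chi_6> = (1/12)[1*(4)*conj(2) + 1*(4)*conj(2) + 2*(1)*conj(-1) + 2*(1)*conj(-1) + 3*(0)*conj(0) + 3*(0)*conj(0)]
      = (1/12)[(8) + (8) + (-2) + (-2) + (0) + (0)] = 12/12 = 1
Hence the multiplicities are chi_1: 1, chi_2: 1, chi_6: 1. Dimension check: dim(chi_6)*dim(chi_6) = 2*2 = 4 and sum (mult * dim) = 1*1 + 1*1 + 1*2 = 4.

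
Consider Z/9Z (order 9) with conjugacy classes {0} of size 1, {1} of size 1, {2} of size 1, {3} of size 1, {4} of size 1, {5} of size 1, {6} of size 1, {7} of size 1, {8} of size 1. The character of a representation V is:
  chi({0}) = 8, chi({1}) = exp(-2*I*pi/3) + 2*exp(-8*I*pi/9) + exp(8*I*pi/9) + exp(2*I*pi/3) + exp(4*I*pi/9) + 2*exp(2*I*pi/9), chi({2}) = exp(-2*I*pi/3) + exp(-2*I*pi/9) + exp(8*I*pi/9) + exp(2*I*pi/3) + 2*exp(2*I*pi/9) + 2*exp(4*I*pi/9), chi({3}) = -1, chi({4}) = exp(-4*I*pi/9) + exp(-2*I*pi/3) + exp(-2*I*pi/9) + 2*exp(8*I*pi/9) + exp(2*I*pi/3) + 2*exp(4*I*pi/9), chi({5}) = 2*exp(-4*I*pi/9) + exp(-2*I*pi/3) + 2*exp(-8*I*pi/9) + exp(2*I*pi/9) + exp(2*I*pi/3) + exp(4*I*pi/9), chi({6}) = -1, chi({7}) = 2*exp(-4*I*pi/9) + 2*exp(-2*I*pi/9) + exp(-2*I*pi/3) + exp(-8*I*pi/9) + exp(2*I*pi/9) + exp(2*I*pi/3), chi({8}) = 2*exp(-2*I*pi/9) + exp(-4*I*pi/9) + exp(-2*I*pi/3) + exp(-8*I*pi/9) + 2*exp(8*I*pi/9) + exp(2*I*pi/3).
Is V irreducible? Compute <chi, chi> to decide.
Not irreducible (reducible): <chi, chi> = 12 > 1.

Why: <chi, chi> = (1/|G|) sum_C |C| * |chi(C)|^2 = (1/9)[1*|8|^2 + 1*|exp(-2*I*pi/3) + 2*exp(-8*I*pi/9) + exp(8*I*pi/9) + exp(2*I*pi/3) + exp(4*I*pi/9) + 2*exp(2*I*pi/9)|^2 + 1*|exp(-2*I*pi/3) + exp(-2*I*pi/9) + exp(8*I*pi/9) + exp(2*I*pi/3) + 2*exp(2*I*pi/9) + 2*exp(4*I*pi/9)|^2 + 1*|-1|^2 + 1*|exp(-4*I*pi/9) + exp(-2*I*pi/3) + exp(-2*I*pi/9) + 2*exp(8*I*pi/9) + exp(2*I*pi/3) + 2*exp(4*I*pi/9)|^2 + 1*|2*exp(-4*I*pi/9) + exp(-2*I*pi/3) + 2*exp(-8*I*pi/9) + exp(2*I*pi/9) + exp(2*I*pi/3) + exp(4*I*pi/9)|^2 + 1*|-1|^2 + 1*|2*exp(-4*I*pi/9) + 2*exp(-2*I*pi/9) + exp(-2*I*pi/3) + exp(-8*I*pi/9) + exp(2*I*pi/9) + exp(2*I*pi/3)|^2 + 1*|2*exp(-2*I*pi/9) + exp(-4*I*pi/9) + exp(-2*I*pi/3) + exp(-8*I*pi/9) + 2*exp(8*I*pi/9) + exp(2*I*pi/3)|^2]
  = (1/9)[(64) + (12 + 6*exp(-4*I*pi/9) + 8*exp(-2*I*pi/9) + 5*exp(-2*I*pi/3) + 7*exp(-8*I*pi/9) + 7*exp(8*I*pi/9) + 5*exp(2*I*pi/3) + 8*exp(2*I*pi/9) + 6*exp(4*I*pi/9)) + (12 + 8*exp(-4*I*pi/9) + 7*exp(-2*I*pi/9) + 5*exp(-2*I*pi/3) + 6*exp(-8*I*pi/9) + 6*exp(8*I*pi/9) + 5*exp(2*I*pi/3) + 7*exp(2*I*pi/9) + 8*exp(4*I*pi/9)) + (1) + (12 + 7*exp(-4*I*pi/9) + 5*exp(-2*I*pi/3) + 6*exp(-2*I*pi/9) + 8*exp(-8*I*pi/9) + 8*exp(8*I*pi/9) + 6*exp(2*I*pi/9) + 5*exp(2*I*pi/3) + 7*exp(4*I*pi/9)) + (12 + 7*exp(-4*I*pi/9) + 5*exp(-2*I*pi/3) + 6*exp(-2*I*pi/9) + 8*exp(-8*I*pi/9) + 8*exp(8*I*pi/9) + 6*exp(2*I*pi/9) + 5*exp(2*I*pi/3) + 7*exp(4*I*pi/9)) + (1) + (12 + 8*exp(-4*I*pi/9) + 7*exp(-2*I*pi/9) + 5*exp(-2*I*pi/3) + 6*exp(-8*I*pi/9) + 6*exp(8*I*pi/9) + 5*exp(2*I*pi/3) + 7*exp(2*I*pi/9) + 8*exp(4*I*pi/9)) + (12 + 6*exp(-4*I*pi/9) + 8*exp(-2*I*pi/9) + 5*exp(-2*I*pi/3) + 7*exp(-8*I*pi/9) + 7*exp(8*I*pi/9) + 5*exp(2*I*pi/3) + 8*exp(2*I*pi/9) + 6*exp(4*I*pi/9))] = 108/9 = 12.
(Exp terms are combined using exp(i*s)*conj(exp(i*t)) = exp(i*(s-t)), and sums of them are collapsed using the identity that for every m > 1 the m distinct m-th roots of unity sum to 0, e.g. 1 + exp(2*I*pi/3) + exp(-2*I*pi/3) = 0.)
A character is irreducible iff <chi, chi> = 1, so this representation is reducible.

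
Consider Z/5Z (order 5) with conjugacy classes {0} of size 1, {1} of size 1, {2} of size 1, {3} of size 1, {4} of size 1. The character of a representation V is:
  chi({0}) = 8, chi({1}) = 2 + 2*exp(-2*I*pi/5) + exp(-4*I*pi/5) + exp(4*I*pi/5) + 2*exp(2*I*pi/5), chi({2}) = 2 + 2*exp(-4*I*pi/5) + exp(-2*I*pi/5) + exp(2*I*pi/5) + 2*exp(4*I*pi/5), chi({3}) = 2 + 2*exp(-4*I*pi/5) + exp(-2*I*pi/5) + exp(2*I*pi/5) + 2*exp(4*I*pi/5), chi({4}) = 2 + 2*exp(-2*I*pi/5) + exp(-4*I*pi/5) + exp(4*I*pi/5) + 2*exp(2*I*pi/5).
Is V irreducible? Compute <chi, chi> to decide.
Not irreducible (reducible): <chi, chi> = 14 > 1.

Derivation: <chi, chi> = (1/|G|) sum_C |C| * |chi(C)|^2 = (1/5)[1*|8|^2 + 1*|2 + 2*exp(-2*I*pi/5) + exp(-4*I*pi/5) + exp(4*I*pi/5) + 2*exp(2*I*pi/5)|^2 + 1*|2 + 2*exp(-4*I*pi/5) + exp(-2*I*pi/5) + exp(2*I*pi/5) + 2*exp(4*I*pi/5)|^2 + 1*|2 + 2*exp(-4*I*pi/5) + exp(-2*I*pi/5) + exp(2*I*pi/5) + 2*exp(4*I*pi/5)|^2 + 1*|2 + 2*exp(-2*I*pi/5) + exp(-4*I*pi/5) + exp(4*I*pi/5) + 2*exp(2*I*pi/5)|^2]
  = (1/5)[(64) + (14 + 13*exp(-2*I*pi/5) + 12*exp(-4*I*pi/5) + 12*exp(4*I*pi/5) + 13*exp(2*I*pi/5)) + (14 + 12*exp(-2*I*pi/5) + 13*exp(-4*I*pi/5) + 13*exp(4*I*pi/5) + 12*exp(2*I*pi/5)) + (14 + 12*exp(-2*I*pi/5) + 13*exp(-4*I*pi/5) + 13*exp(4*I*pi/5) + 12*exp(2*I*pi/5)) + (14 + 13*exp(-2*I*pi/5) + 12*exp(-4*I*pi/5) + 12*exp(4*I*pi/5) + 13*exp(2*I*pi/5))] = 70/5 = 14.
(Exp terms are combined using exp(i*s)*conj(exp(i*t)) = exp(i*(s-t)), and sums of them are collapsed using the identity that for every m > 1 the m distinct m-th roots of unity sum to 0, e.g. 1 + exp(2*I*pi/3) + exp(-2*I*pi/3) = 0.)
A character is irreducible iff <chi, chi> = 1, so this representation is reducible.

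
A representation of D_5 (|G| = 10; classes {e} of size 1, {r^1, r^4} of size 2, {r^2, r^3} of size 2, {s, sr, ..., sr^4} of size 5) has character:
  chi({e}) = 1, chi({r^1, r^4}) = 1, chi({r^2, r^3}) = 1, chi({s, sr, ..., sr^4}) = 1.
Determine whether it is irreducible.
Irreducible: <chi, chi> = 1.

Argument: <chi, chi> = (1/|G|) sum_C |C| * |chi(C)|^2 = (1/10)[1*|1|^2 + 2*|1|^2 + 2*|1|^2 + 5*|1|^2]
  = (1/10)[(1) + (2) + (2) + (5)] = 10/10 = 1.
A character is irreducible iff <chi, chi> = 1, so this representation is irreducible.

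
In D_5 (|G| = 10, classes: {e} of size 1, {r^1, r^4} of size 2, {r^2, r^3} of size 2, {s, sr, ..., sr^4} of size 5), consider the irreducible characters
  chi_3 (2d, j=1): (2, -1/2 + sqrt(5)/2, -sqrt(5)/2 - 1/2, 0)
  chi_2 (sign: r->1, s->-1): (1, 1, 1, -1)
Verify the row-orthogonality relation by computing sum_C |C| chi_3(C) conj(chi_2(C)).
Sum = 0; so <chi_3, chi_2> = 0 (distinct irreducibles are orthogonal).

Compute term by term over conjugacy classes (|C| * chi_3(C) * conj(chi_2(C))):
  1*(2)*conj(1) + 2*(-1/2 + sqrt(5)/2)*conj(1) + 2*(-sqrt(5)/2 - 1/2)*conj(1) + 5*(0)*conj(-1)
  = (2) + (-1 + sqrt(5)) + (-sqrt(5) - 1) + (0)
  = 0.
Dividing by |G| = 10 gives 0/10 = 0, matching the row-orthogonality relation <chi_3, chi_2> = [chi_3 = chi_2].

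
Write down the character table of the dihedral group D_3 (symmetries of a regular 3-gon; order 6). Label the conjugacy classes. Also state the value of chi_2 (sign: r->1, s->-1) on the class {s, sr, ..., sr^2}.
Conjugacy classes: {e} of size 1, {r^1, r^2} of size 2, {s, sr, ..., sr^2} of size 3.
Character table:
  irrep \ class              {e} (size 1)  {r^1, r^2} (size 2)  {s, sr, ..., sr^2} (size 3)
  chi_1 (triv)               1             1                    1                          
  chi_2 (sign: r->1, s->-1)  1             1                    -1                         
  chi_3 (2d, j=1)            2             -1                   0                          

Spot check: chi_2 (sign: r->1, s->-1) on {s, sr, ..., sr^2} = -1.

Argument: D_3 has order 2*3 = 6 with 3 conjugacy classes, hence 3 irreducibles. Sum of squared dims 1 + 1 + 4 = 6 = |G|. Linear characters come from the abelianisation; the 2-dimensional irreps have character r^k -> 2*cos(2*pi*j*k/3), reflections -> 0.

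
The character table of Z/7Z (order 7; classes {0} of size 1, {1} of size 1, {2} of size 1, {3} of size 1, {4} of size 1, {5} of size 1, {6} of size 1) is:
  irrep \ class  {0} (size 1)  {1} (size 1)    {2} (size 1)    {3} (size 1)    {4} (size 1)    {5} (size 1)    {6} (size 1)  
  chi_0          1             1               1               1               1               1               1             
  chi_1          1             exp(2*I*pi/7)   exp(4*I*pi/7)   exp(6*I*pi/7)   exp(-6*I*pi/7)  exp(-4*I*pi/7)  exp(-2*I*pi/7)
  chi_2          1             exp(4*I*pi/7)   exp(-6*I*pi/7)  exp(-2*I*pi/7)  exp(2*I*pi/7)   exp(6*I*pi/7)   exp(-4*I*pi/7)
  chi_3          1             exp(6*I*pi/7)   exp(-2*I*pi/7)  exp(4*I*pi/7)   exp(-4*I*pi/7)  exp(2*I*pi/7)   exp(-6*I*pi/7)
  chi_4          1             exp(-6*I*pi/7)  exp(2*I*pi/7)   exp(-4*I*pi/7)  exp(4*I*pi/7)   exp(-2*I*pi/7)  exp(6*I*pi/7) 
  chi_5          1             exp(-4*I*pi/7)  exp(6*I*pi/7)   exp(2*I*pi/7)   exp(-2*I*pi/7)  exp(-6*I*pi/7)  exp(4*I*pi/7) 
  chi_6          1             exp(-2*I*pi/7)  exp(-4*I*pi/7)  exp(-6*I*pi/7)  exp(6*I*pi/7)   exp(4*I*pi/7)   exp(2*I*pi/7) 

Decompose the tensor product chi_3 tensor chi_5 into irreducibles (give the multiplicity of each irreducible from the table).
chi_3 tensor chi_5 = chi_1 (all other irreducibles have multiplicity 0).

Justification: The character of a tensor product is the pointwise product (chi_3 * chi_5)(C) = chi_3(C) * chi_5(C):
  {0}: (1)*(1), {1}: (exp(6*I*pi/7))*(exp(-4*I*pi/7)), {2}: (exp(-2*I*pi/7))*(exp(6*I*pi/7)), {3}: (exp(4*I*pi/7))*(exp(2*I*pi/7)), {4}: (exp(-4*I*pi/7))*(exp(-2*I*pi/7)), {5}: (exp(2*I*pi/7))*(exp(-6*I*pi/7)), {6}: (exp(-6*I*pi/7))*(exp(4*I*pi/7))
so (chi_3 * chi_5) takes values
  {0} -> 1, {1} -> exp(2*I*pi/7), {2} -> exp(4*I*pi/7), {3} -> exp(6*I*pi/7), {4} -> exp(-6*I*pi/7), {5} -> exp(-4*I*pi/7), {6} -> exp(-2*I*pi/7).
Now take the inner product of this character with each irreducible chi from the table, <chi_3*chi_5, chi> = (1/7) sum_C |C| (chi_3*chi_5)(C) conj(chi(C)):
  <chi_3*chi_5, chi_0> = (1/7)[1*(1)*conj(1) + 1*(exp(2*I*pi/7))*conj(1) + 1*(exp(4*I*pi/7))*conj(1) + 1*(exp(6*I*pi/7))*conj(1) + 1*(exp(-6*I*pi/7))*conj(1) + 1*(exp(-4*I*pi/7))*conj(1) + 1*(exp(-2*I*pi/7))*conj(1)]
      = (1/7)[(1) + (exp(2*I*pi/7)) + (exp(4*I*pi/7)) + (exp(6*I*pi/7)) + (exp(-6*I*pi/7)) + (exp(-4*I*pi/7)) + (exp(-2*I*pi/7))] = 0/7 = 0
  <chi_3*chi_5, chi_1> = (1/7)[1*(1)*conj(1) + 1*(exp(2*I*pi/7))*conj(exp(2*I*pi/7)) + 1*(exp(4*I*pi/7))*conj(exp(4*I*pi/7)) + 1*(exp(6*I*pi/7))*conj(exp(6*I*pi/7)) + 1*(exp(-6*I*pi/7))*conj(exp(-6*I*pi/7)) + 1*(exp(-4*I*pi/7))*conj(exp(-4*I*pi/7)) + 1*(exp(-2*I*pi/7))*conj(exp(-2*I*pi/7))]
      = (1/7)[(1) + (1) + (1) + (1) + (1) + (1) + (1)] = 7/7 = 1
  <chi_3*chi_5, chi_2> = (1/7)[1*(1)*conj(1) + 1*(exp(2*I*pi/7))*conj(exp(4*I*pi/7)) + 1*(exp(4*I*pi/7))*conj(exp(-6*I*pi/7)) + 1*(exp(6*I*pi/7))*conj(exp(-2*I*pi/7)) + 1*(exp(-6*I*pi/7))*conj(exp(2*I*pi/7)) + 1*(exp(-4*I*pi/7))*conj(exp(6*I*pi/7)) + 1*(exp(-2*I*pi/7))*conj(exp(-4*I*pi/7))]
      = (1/7)[(1) + (exp(-2*I*pi/7)) + (exp(-4*I*pi/7)) + (exp(-6*I*pi/7)) + (exp(6*I*pi/7)) + (exp(4*I*pi/7)) + (exp(2*I*pi/7))] = 0/7 = 0
  <chi_3*chi_5, chi_3> = (1/7)[1*(1)*conj(1) + 1*(exp(2*I*pi/7))*conj(exp(6*I*pi/7)) + 1*(exp(4*I*pi/7))*conj(exp(-2*I*pi/7)) + 1*(exp(6*I*pi/7))*conj(exp(4*I*pi/7)) + 1*(exp(-6*I*pi/7))*conj(exp(-4*I*pi/7)) + 1*(exp(-4*I*pi/7))*conj(exp(2*I*pi/7)) + 1*(exp(-2*I*pi/7))*conj(exp(-6*I*pi/7))]
      = (1/7)[(1) + (exp(-4*I*pi/7)) + (exp(6*I*pi/7)) + (exp(2*I*pi/7)) + (exp(-2*I*pi/7)) + (exp(-6*I*pi/7)) + (exp(4*I*pi/7))] = 0/7 = 0
  <chi_3*chi_5, chi_4> = (1/7)[1*(1)*conj(1) + 1*(exp(2*I*pi/7))*conj(exp(-6*I*pi/7)) + 1*(exp(4*I*pi/7))*conj(exp(2*I*pi/7)) + 1*(exp(6*I*pi/7))*conj(exp(-4*I*pi/7)) + 1*(exp(-6*I*pi/7))*conj(exp(4*I*pi/7)) + 1*(exp(-4*I*pi/7))*conj(exp(-2*I*pi/7)) + 1*(exp(-2*I*pi/7))*conj(exp(6*I*pi/7))]
      = (1/7)[(1) + (exp(-6*I*pi/7)) + (exp(2*I*pi/7)) + (exp(-4*I*pi/7)) + (exp(4*I*pi/7)) + (exp(-2*I*pi/7)) + (exp(6*I*pi/7))] = 0/7 = 0
  <chi_3*chi_5, chi_5> = (1/7)[1*(1)*conj(1) + 1*(exp(2*I*pi/7))*conj(exp(-4*I*pi/7)) + 1*(exp(4*I*pi/7))*conj(exp(6*I*pi/7)) + 1*(exp(6*I*pi/7))*conj(exp(2*I*pi/7)) + 1*(exp(-6*I*pi/7))*conj(exp(-2*I*pi/7)) + 1*(exp(-4*I*pi/7))*conj(exp(-6*I*pi/7)) + 1*(exp(-2*I*pi/7))*conj(exp(4*I*pi/7))]
      = (1/7)[(1) + (exp(6*I*pi/7)) + (exp(-2*I*pi/7)) + (exp(4*I*pi/7)) + (exp(-4*I*pi/7)) + (exp(2*I*pi/7)) + (exp(-6*I*pi/7))] = 0/7 = 0
  <chi_3*chi_5, chi_6> = (1/7)[1*(1)*conj(1) + 1*(exp(2*I*pi/7))*conj(exp(-2*I*pi/7)) + 1*(exp(4*I*pi/7))*conj(exp(-4*I*pi/7)) + 1*(exp(6*I*pi/7))*conj(exp(-6*I*pi/7)) + 1*(exp(-6*I*pi/7))*conj(exp(6*I*pi/7)) + 1*(exp(-4*I*pi/7))*conj(exp(4*I*pi/7)) + 1*(exp(-2*I*pi/7))*conj(exp(2*I*pi/7))]
      = (1/7)[(1) + (exp(4*I*pi/7)) + (exp(-6*I*pi/7)) + (exp(-2*I*pi/7)) + (exp(2*I*pi/7)) + (exp(6*I*pi/7)) + (exp(-4*I*pi/7))] = 0/7 = 0
(Exp terms are combined using exp(i*s)*conj(exp(i*t)) = exp(i*(s-t)), and sums of them are collapsed using the identity that for every m > 1 the m distinct m-th roots of unity sum to 0, e.g. 1 + exp(2*I*pi/3) + exp(-2*I*pi/3) = 0.)
Hence the multiplicities are chi_1: 1. Dimension check: dim(chi_3)*dim(chi_5) = 1*1 = 1 and sum (mult * dim) = 1*1 = 1.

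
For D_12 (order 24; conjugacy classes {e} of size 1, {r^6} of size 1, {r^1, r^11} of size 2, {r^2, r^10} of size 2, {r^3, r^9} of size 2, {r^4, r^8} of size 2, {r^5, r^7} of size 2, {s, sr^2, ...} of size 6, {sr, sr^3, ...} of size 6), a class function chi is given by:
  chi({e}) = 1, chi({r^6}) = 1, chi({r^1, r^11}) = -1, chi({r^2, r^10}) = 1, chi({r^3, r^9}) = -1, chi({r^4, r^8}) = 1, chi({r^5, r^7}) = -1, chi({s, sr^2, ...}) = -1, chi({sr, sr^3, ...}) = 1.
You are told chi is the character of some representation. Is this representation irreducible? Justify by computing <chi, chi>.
Irreducible: <chi, chi> = 1.

Solution. <chi, chi> = (1/|G|) sum_C |C| * |chi(C)|^2 = (1/24)[1*|1|^2 + 1*|1|^2 + 2*|-1|^2 + 2*|1|^2 + 2*|-1|^2 + 2*|1|^2 + 2*|-1|^2 + 6*|-1|^2 + 6*|1|^2]
  = (1/24)[(1) + (1) + (2) + (2) + (2) + (2) + (2) + (6) + (6)] = 24/24 = 1.
A character is irreducible iff <chi, chi> = 1, so this representation is irreducible.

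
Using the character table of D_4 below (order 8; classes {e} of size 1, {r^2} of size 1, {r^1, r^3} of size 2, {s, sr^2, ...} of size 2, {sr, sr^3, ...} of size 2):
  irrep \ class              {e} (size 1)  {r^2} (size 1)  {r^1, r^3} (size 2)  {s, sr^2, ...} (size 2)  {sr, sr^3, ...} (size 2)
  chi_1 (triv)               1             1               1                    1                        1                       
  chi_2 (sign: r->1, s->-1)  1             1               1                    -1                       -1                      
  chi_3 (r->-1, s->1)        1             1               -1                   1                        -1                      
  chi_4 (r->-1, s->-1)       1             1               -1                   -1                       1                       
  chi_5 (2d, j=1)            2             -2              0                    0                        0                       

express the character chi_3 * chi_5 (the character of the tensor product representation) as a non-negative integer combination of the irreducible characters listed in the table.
chi_3 tensor chi_5 = chi_5 (all other irreducibles have multiplicity 0).

Why: The character of a tensor product is the pointwise product (chi_3 * chi_5)(C) = chi_3(C) * chi_5(C):
  {e}: (1)*(2), {r^2}: (1)*(-2), {r^1, r^3}: (-1)*(0), {s, sr^2, ...}: (1)*(0), {sr, sr^3, ...}: (-1)*(0)
so (chi_3 * chi_5) takes values
  {e} -> 2, {r^2} -> -2, {r^1, r^3} -> 0, {s, sr^2, ...} -> 0, {sr, sr^3, ...} -> 0.
Now take the inner product of this character with each irreducible chi from the table, <chi_3*chi_5, chi> = (1/8) sum_C |C| (chi_3*chi_5)(C) conj(chi(C)):
  <chi_3*chi_5, chi_1> = (1/8)[1*(2)*conj(1) + 1*(-2)*conj(1) + 2*(0)*conj(1) + 2*(0)*conj(1) + 2*(0)*conj(1)]
      = (1/8)[(2) + (-2) + (0) + (0) + (0)] = 0/8 = 0
  <chi_3*chi_5, chi_2> = (1/8)[1*(2)*conj(1) + 1*(-2)*conj(1) + 2*(0)*conj(1) + 2*(0)*conj(-1) + 2*(0)*conj(-1)]
      = (1/8)[(2) + (-2) + (0) + (0) + (0)] = 0/8 = 0
  <chi_3*chi_5, chi_3> = (1/8)[1*(2)*conj(1) + 1*(-2)*conj(1) + 2*(0)*conj(-1) + 2*(0)*conj(1) + 2*(0)*conj(-1)]
      = (1/8)[(2) + (-2) + (0) + (0) + (0)] = 0/8 = 0
  <chi_3*chi_5, chi_4> = (1/8)[1*(2)*conj(1) + 1*(-2)*conj(1) + 2*(0)*conj(-1) + 2*(0)*conj(-1) + 2*(0)*conj(1)]
      = (1/8)[(2) + (-2) + (0) + (0) + (0)] = 0/8 = 0
  <chi_3*chi_5, chi_5> = (1/8)[1*(2)*conj(2) + 1*(-2)*conj(-2) + 2*(0)*conj(0) + 2*(0)*conj(0) + 2*(0)*conj(0)]
      = (1/8)[(4) + (4) + (0) + (0) + (0)] = 8/8 = 1
Hence the multiplicities are chi_5: 1. Dimension check: dim(chi_3)*dim(chi_5) = 1*2 = 2 and sum (mult * dim) = 1*2 = 2.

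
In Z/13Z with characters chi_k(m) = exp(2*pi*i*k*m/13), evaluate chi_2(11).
chi_2(11) = zeta_13^22 = exp(-8*I*pi/13)

Why: chi_2(11) = zeta_13^(2*11) = zeta_13^22. Since zeta_13^13 = 1, this equals zeta_13^9 = exp(2*pi*i*9/13) = exp(-8*I*pi/13).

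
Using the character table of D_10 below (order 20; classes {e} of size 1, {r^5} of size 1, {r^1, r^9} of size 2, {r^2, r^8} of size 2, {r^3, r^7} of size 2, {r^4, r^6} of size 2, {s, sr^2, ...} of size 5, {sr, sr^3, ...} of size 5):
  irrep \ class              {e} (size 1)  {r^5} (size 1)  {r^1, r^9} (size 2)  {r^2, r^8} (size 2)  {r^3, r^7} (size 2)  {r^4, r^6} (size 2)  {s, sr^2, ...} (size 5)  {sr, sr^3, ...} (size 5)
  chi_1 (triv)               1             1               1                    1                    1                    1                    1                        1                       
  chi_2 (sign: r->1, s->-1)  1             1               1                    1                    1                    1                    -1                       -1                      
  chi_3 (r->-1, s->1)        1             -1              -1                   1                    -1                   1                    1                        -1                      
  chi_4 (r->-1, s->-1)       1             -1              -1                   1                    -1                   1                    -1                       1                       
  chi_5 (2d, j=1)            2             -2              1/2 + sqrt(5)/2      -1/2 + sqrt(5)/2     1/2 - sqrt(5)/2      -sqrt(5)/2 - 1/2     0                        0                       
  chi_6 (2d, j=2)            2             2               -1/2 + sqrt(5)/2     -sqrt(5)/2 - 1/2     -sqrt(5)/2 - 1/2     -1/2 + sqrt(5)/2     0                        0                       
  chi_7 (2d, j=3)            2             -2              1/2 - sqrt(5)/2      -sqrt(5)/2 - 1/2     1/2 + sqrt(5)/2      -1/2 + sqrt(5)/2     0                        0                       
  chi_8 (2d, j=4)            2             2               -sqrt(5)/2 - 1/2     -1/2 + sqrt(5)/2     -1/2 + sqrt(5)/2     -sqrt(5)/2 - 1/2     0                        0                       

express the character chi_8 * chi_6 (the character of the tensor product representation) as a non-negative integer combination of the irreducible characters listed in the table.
chi_8 tensor chi_6 = chi_6 + chi_8 (all other irreducibles have multiplicity 0).

Working: The character of a tensor product is the pointwise product (chi_8 * chi_6)(C) = chi_8(C) * chi_6(C):
  {e}: (2)*(2), {r^5}: (2)*(2), {r^1, r^9}: (-sqrt(5)/2 - 1/2)*(-1/2 + sqrt(5)/2), {r^2, r^8}: (-1/2 + sqrt(5)/2)*(-sqrt(5)/2 - 1/2), {r^3, r^7}: (-1/2 + sqrt(5)/2)*(-sqrt(5)/2 - 1/2), {r^4, r^6}: (-sqrt(5)/2 - 1/2)*(-1/2 + sqrt(5)/2), {s, sr^2, ...}: (0)*(0), {sr, sr^3, ...}: (0)*(0)
so (chi_8 * chi_6) takes values
  {e} -> 4, {r^5} -> 4, {r^1, r^9} -> -1, {r^2, r^8} -> -1, {r^3, r^7} -> -1, {r^4, r^6} -> -1, {s, sr^2, ...} -> 0, {sr, sr^3, ...} -> 0.
Now take the inner product of this character with each irreducible chi from the table, <chi_8*chi_6, chi> = (1/20) sum_C |C| (chi_8*chi_6)(C) conj(chi(C)):
  <chi_8*chi_6, chi_1> = (1/20)[1*(4)*conj(1) + 1*(4)*conj(1) + 2*(-1)*conj(1) + 2*(-1)*conj(1) + 2*(-1)*conj(1) + 2*(-1)*conj(1) + 5*(0)*conj(1) + 5*(0)*conj(1)]
      = (1/20)[(4) + (4) + (-2) + (-2) + (-2) + (-2) + (0) + (0)] = 0/20 = 0
  <chi_8*chi_6, chi_2> = (1/20)[1*(4)*conj(1) + 1*(4)*conj(1) + 2*(-1)*conj(1) + 2*(-1)*conj(1) + 2*(-1)*conj(1) + 2*(-1)*conj(1) + 5*(0)*conj(-1) + 5*(0)*conj(-1)]
      = (1/20)[(4) + (4) + (-2) + (-2) + (-2) + (-2) + (0) + (0)] = 0/20 = 0
  <chi_8*chi_6, chi_3> = (1/20)[1*(4)*conj(1) + 1*(4)*conj(-1) + 2*(-1)*conj(-1) + 2*(-1)*conj(1) + 2*(-1)*conj(-1) + 2*(-1)*conj(1) + 5*(0)*conj(1) + 5*(0)*conj(-1)]
      = (1/20)[(4) + (-4) + (2) + (-2) + (2) + (-2) + (0) + (0)] = 0/20 = 0
  <chi_8*chi_6, chi_4> = (1/20)[1*(4)*conj(1) + 1*(4)*conj(-1) + 2*(-1)*conj(-1) + 2*(-1)*conj(1) + 2*(-1)*conj(-1) + 2*(-1)*conj(1) + 5*(0)*conj(-1) + 5*(0)*conj(1)]
      = (1/20)[(4) + (-4) + (2) + (-2) + (2) + (-2) + (0) + (0)] = 0/20 = 0
  <chi_8*chi_6, chi_5> = (1/20)[1*(4)*conj(2) + 1*(4)*conj(-2) + 2*(-1)*conj(1/2 + sqrt(5)/2) + 2*(-1)*conj(-1/2 + sqrt(5)/2) + 2*(-1)*conj(1/2 - sqrt(5)/2) + 2*(-1)*conj(-sqrt(5)/2 - 1/2) + 5*(0)*conj(0) + 5*(0)*conj(0)]
      = (1/20)[(8) + (-8) + (-sqrt(5) - 1) + (1 - sqrt(5)) + (-1 + sqrt(5)) + (1 + sqrt(5)) + (0) + (0)] = 0/20 = 0
  <chi_8*chi_6, chi_6> = (1/20)[1*(4)*conj(2) + 1*(4)*conj(2) + 2*(-1)*conj(-1/2 + sqrt(5)/2) + 2*(-1)*conj(-sqrt(5)/2 - 1/2) + 2*(-1)*conj(-sqrt(5)/2 - 1/2) + 2*(-1)*conj(-1/2 + sqrt(5)/2) + 5*(0)*conj(0) + 5*(0)*conj(0)]
      = (1/20)[(8) + (8) + (1 - sqrt(5)) + (1 + sqrt(5)) + (1 + sqrt(5)) + (1 - sqrt(5)) + (0) + (0)] = 20/20 = 1
  <chi_8*chi_6, chi_7> = (1/20)[1*(4)*conj(2) + 1*(4)*conj(-2) + 2*(-1)*conj(1/2 - sqrt(5)/2) + 2*(-1)*conj(-sqrt(5)/2 - 1/2) + 2*(-1)*conj(1/2 + sqrt(5)/2) + 2*(-1)*conj(-1/2 + sqrt(5)/2) + 5*(0)*conj(0) + 5*(0)*conj(0)]
      = (1/20)[(8) + (-8) + (-1 + sqrt(5)) + (1 + sqrt(5)) + (-sqrt(5) - 1) + (1 - sqrt(5)) + (0) + (0)] = 0/20 = 0
  <chi_8*chi_6, chi_8> = (1/20)[1*(4)*conj(2) + 1*(4)*conj(2) + 2*(-1)*conj(-sqrt(5)/2 - 1/2) + 2*(-1)*conj(-1/2 + sqrt(5)/2) + 2*(-1)*conj(-1/2 + sqrt(5)/2) + 2*(-1)*conj(-sqrt(5)/2 - 1/2) + 5*(0)*conj(0) + 5*(0)*conj(0)]
      = (1/20)[(8) + (8) + (1 + sqrt(5)) + (1 - sqrt(5)) + (1 - sqrt(5)) + (1 + sqrt(5)) + (0) + (0)] = 20/20 = 1
Hence the multiplicities are chi_6: 1, chi_8: 1. Dimension check: dim(chi_8)*dim(chi_6) = 2*2 = 4 and sum (mult * dim) = 1*2 + 1*2 = 4.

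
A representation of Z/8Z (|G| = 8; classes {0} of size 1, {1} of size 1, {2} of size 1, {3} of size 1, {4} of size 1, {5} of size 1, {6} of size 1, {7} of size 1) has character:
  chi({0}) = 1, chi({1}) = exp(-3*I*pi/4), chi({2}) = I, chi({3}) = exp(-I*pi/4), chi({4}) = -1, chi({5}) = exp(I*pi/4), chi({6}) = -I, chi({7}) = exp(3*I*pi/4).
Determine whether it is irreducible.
Irreducible: <chi, chi> = 1.

Derivation: <chi, chi> = (1/|G|) sum_C |C| * |chi(C)|^2 = (1/8)[1*|1|^2 + 1*|exp(-3*I*pi/4)|^2 + 1*|I|^2 + 1*|exp(-I*pi/4)|^2 + 1*|-1|^2 + 1*|exp(I*pi/4)|^2 + 1*|-I|^2 + 1*|exp(3*I*pi/4)|^2]
  = (1/8)[(1) + (1) + (1) + (1) + (1) + (1) + (1) + (1)] = 8/8 = 1.
(Exp terms are combined using exp(i*s)*conj(exp(i*t)) = exp(i*(s-t)), and sums of them are collapsed using the identity that for every m > 1 the m distinct m-th roots of unity sum to 0, e.g. 1 + exp(2*I*pi/3) + exp(-2*I*pi/3) = 0.)
A character is irreducible iff <chi, chi> = 1, so this representation is irreducible.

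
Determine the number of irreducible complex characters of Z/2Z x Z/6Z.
12

The number of irreducible complex representations of a finite group equals its number of conjugacy classes. Z/2Z x Z/6Z is abelian of order 12, so every element is its own conjugacy class: 12 classes, so Z/2Z x Z/6Z (order 12) has exactly 12 irreducible complex representations.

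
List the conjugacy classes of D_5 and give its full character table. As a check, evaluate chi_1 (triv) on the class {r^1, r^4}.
Conjugacy classes: {e} of size 1, {r^1, r^4} of size 2, {r^2, r^3} of size 2, {s, sr, ..., sr^4} of size 5.
Character table:
  irrep \ class              {e} (size 1)  {r^1, r^4} (size 2)  {r^2, r^3} (size 2)  {s, sr, ..., sr^4} (size 5)
  chi_1 (triv)               1             1                    1                    1                          
  chi_2 (sign: r->1, s->-1)  1             1                    1                    -1                         
  chi_3 (2d, j=1)            2             -1/2 + sqrt(5)/2     -sqrt(5)/2 - 1/2     0                          
  chi_4 (2d, j=2)            2             -sqrt(5)/2 - 1/2     -1/2 + sqrt(5)/2     0                          

Spot check: chi_1 (triv) on {r^1, r^4} = 1.

Derivation: D_5 has order 2*5 = 10 with 4 conjugacy classes, hence 4 irreducibles. Sum of squared dims 1 + 1 + 4 + 4 = 10 = |G|. Linear characters come from the abelianisation; the 2-dimensional irreps have character r^k -> 2*cos(2*pi*j*k/5), reflections -> 0.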